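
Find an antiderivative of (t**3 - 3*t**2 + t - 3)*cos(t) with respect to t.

t**3*sin(t) - 3*t**2*sin(t) + 3*t**2*cos(t) - 5*t*sin(t) - 6*t*cos(t) + 3*sin(t) - 5*cos(t) + C

Use integration by parts with u = t**3 - 3*t**2 + t - 3, dv = cos(t) dt, so v = sin(t).
Apply parts 3 times (tabular method): alternate signs, differentiate u down to 0, integrate dv up.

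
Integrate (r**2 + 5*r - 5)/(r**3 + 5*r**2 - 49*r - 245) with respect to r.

Factor the denominator: (r - 7)*(r + 5)*(r + 7).
Partial-fraction decomposition: 9/(28*(r + 7)) + 5/(24*(r + 5)) + 79/(168*(r - 7)).
Integrate each term: A/(r−a) contributes A·log|r−a|.

79*log(r - 7)/168 + 5*log(r + 5)/24 + 9*log(r + 7)/28 + C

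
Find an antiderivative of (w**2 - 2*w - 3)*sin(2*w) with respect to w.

Use integration by parts with u = w**2 - 2*w - 3, dv = sin(2*w) dw, so v = -cos(2*w)/2.
Apply parts 2 times (tabular method): alternate signs, differentiate u down to 0, integrate dv up.

-w**2*cos(2*w)/2 + w*sin(2*w)/2 + w*cos(2*w) - sin(2*w)/2 + 7*cos(2*w)/4 + C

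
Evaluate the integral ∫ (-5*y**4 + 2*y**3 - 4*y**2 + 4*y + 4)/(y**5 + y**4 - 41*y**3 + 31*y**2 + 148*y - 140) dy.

-2951*log(y - 5)/1008 + 17*log(y - 2)/27 + log(y - 1)/96 + 29*log(y + 2)/105 - 12911*log(y + 7)/4320 + C

Factor the denominator: (y - 5)*(y - 2)*(y - 1)*(y + 2)*(y + 7).
Partial-fraction decomposition: -12911/(4320*(y + 7)) + 29/(105*(y + 2)) + 1/(96*(y - 1)) + 17/(27*(y - 2)) - 2951/(1008*(y - 5)).
Integrate each term: A/(y−a) contributes A·log|y−a|.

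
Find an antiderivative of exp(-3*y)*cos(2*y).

2*exp(-3*y)*sin(2*y)/13 - 3*exp(-3*y)*cos(2*y)/13 + C

Let I denote the integral. Integrate by parts with u = cos(2*y), dv = exp(-3*y) dy, so v = -exp(-3*y)/3: I = -exp(-3*y)*cos(2*y)/3 − (2/3)·∫ exp(-3*y)*sin(2*y) dy.
Apply parts again with u = sin(2*y), dv = exp(-3*y) dy: ∫ exp(-3*y)*sin(2*y) dy = -exp(-3*y)*sin(2*y)/3 + (2/3)·I. Substituting back brings back I: I = 2*exp(-3*y)*sin(2*y)/9 - exp(-3*y)*cos(2*y)/3 − (4/9)·I.
Solving for I: (1 + 4/9)·I equals the remaining terms, so I = (9/13)·(2*exp(-3*y)*sin(2*y)/9 - exp(-3*y)*cos(2*y)/3).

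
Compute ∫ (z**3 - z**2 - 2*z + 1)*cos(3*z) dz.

Use integration by parts with u = z**3 - z**2 - 2*z + 1, dv = cos(3*z) dz, so v = sin(3*z)/3.
Apply parts 3 times (tabular method): alternate signs, differentiate u down to 0, integrate dv up.

z**3*sin(3*z)/3 - z**2*sin(3*z)/3 + z**2*cos(3*z)/3 - 8*z*sin(3*z)/9 - 2*z*cos(3*z)/9 + 11*sin(3*z)/27 - 8*cos(3*z)/27 + C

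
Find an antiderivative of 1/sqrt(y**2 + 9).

log(y + sqrt(y**2 + 9)) + C

Substitute y = 3·tan(θ), so dy = 3·sec(θ)^2 dθ and the radical becomes sqrt(y**2 + 9) = 3·sec(θ) by the Pythagorean identity.
Integrate the resulting trig expression in θ, then back-substitute tan(θ) = y/3, sec(θ) = sqrt(y**2 + 9)/3 (absorbing any constant into C).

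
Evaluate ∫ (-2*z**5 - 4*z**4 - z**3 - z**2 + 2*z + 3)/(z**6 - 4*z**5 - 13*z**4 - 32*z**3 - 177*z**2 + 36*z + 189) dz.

-14531*log(z - 7)/9280 + log(z - 1)/160 - log(z + 1)/320 - 59*log(z + 3)/480 - 547*log(z**2 + 9)/3480 - 137*atan(z/3)/290 + C

Factor the denominator: (z - 7)*(z - 1)*(z + 1)*(z + 3)*(z**2 + 9).
Partial-fraction decomposition: -(547*z + 2466)/(1740*(z**2 + 9)) - 59/(480*(z + 3)) - 1/(320*(z + 1)) + 1/(160*(z - 1)) - 14531/(9280*(z - 7)).
Integrate each term; A/(z−a) gives A·log|z−a|; the (Bz+D)/(z²+p²) term gives a log and an atan.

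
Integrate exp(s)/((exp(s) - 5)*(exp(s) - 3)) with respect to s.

Let u = e^s, du = e^s ds.
The integral becomes ∫ du/((u-5)(u-3)); decompose into partial fractions.

log(exp(s) - 5)/2 - log(exp(s) - 3)/2 + C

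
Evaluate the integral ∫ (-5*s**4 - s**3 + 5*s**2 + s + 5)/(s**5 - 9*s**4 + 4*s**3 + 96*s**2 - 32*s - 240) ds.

Factor the denominator: (s - 6)*(s - 5)*(s - 2)*(s + 2)**2.
Partial-fraction decomposition: -829/(1792*(s + 2)) + 7/(32*(s + 2)**2) - 61/(192*(s - 2)) + 445/(21*(s - 5)) - 6505/(256*(s - 6)).
Integrate each term; A/(s−a) gives A·log|s−a|; A/(s−a)² gives −A/(s−a).

-6505*log(s - 6)/256 + 445*log(s - 5)/21 - 61*log(s - 2)/192 - 829*log(s + 2)/1792 - 7/(32*s + 64) + C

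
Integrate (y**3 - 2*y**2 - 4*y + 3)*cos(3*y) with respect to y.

Use integration by parts with u = y**3 - 2*y**2 - 4*y + 3, dv = cos(3*y) dy, so v = sin(3*y)/3.
Apply parts 3 times (tabular method): alternate signs, differentiate u down to 0, integrate dv up.

y**3*sin(3*y)/3 - 2*y**2*sin(3*y)/3 + y**2*cos(3*y)/3 - 14*y*sin(3*y)/9 - 4*y*cos(3*y)/9 + 31*sin(3*y)/27 - 14*cos(3*y)/27 + C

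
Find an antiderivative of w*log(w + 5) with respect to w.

w**2*log(w + 5)/2 - w**2/4 + 5*w/2 - 25*log(w + 5)/2 + C

Use integration by parts with u = log(w + 5), dv = w dw.
Then du = 1/(w + 5) dw and v = w**2/2.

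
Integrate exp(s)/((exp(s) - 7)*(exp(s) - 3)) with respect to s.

Let u = e^s, du = e^s ds.
The integral becomes ∫ du/((u-7)(u-3)); decompose into partial fractions.

log(exp(s) - 7)/4 - log(exp(s) - 3)/4 + C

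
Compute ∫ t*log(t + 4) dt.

t**2*log(t + 4)/2 - t**2/4 + 2*t - 8*log(t + 4) + C

Use integration by parts with u = log(t + 4), dv = t dt.
Then du = 1/(t + 4) dt and v = t**2/2.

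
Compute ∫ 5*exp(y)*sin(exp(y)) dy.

Let u = exp(y), so du = (exp(y)) dy.
Rewriting, the integral becomes 5·∫ sin(u) du = 5·-cos(u).
Substituting back, u = exp(y).

-5*cos(exp(y)) + C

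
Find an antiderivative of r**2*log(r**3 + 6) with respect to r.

r**3*log(r**3 + 6)/3 - r**3/3 + 2*log(r**3 + 6) + C

Let u = r**3 + 6, so du = (3*r**2) dr.
The integral becomes (1/3)·∫ log(u) du; integrate by parts with u′=log(u), dv′=du.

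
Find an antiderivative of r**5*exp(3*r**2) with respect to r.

(9*r**4 - 6*r**2 + 2)*exp(3*r**2)/54 + C

Let u = r², du = 2r dr; rewrite as (1/2)∫ u^2·exp(3u) du.
Now integrate by parts 2 times.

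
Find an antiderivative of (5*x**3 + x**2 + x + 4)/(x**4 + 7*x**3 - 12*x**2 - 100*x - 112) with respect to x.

Factor the denominator: (x - 4)*(x + 2)**2*(x + 7).
Partial-fraction decomposition: 1669/(275*(x + 7)) - 436/(225*(x + 2)) + 17/(15*(x + 2)**2) + 86/(99*(x - 4)).
Integrate each term; A/(x−a) gives A·log|x−a|; A/(x−a)² gives −A/(x−a).

86*log(x - 4)/99 - 436*log(x + 2)/225 + 1669*log(x + 7)/275 - 17/(15*x + 30) + C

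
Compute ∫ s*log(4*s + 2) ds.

Use integration by parts with u = log(4*s + 2), dv = s ds.
Then du = 4/(4*s + 2) ds and v = s**2/2.

s**2*log(4*s + 2)/2 - s**2/4 + s/4 - log(2*s + 1)/8 + C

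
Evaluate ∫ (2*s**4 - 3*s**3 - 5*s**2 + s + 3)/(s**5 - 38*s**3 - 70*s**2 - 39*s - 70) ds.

Factor the denominator: (s - 7)*(s + 2)*(s + 5)*(s**2 + 1).
Partial-fraction decomposition: (6*s - 43)/(325*(s**2 + 1)) + 749/(468*(s + 5)) - 37/(135*(s + 2)) + 1769/(2700*(s - 7)).
Integrate each term; A/(s−a) gives A·log|s−a|; the (Bs+D)/(s²+p²) term gives a log and an atan.

1769*log(s - 7)/2700 - 37*log(s + 2)/135 + 749*log(s + 5)/468 + 3*log(s**2 + 1)/325 - 43*atan(s)/325 + C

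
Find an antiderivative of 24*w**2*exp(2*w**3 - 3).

4*exp(2*w**3 - 3) + C

Let u = 2*w**3 - 3, so du = (6*w**2) dw.
Rewriting, the integral becomes 4·∫ e^u du = 4·e^u.
Substituting back, u = 2*w**3 - 3.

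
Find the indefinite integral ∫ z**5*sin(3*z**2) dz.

-z**4*cos(3*z**2)/6 + z**2*sin(3*z**2)/9 + cos(3*z**2)/27 + C

Let u = z², du = 2z dz; rewrite as (1/2)∫ u^2·sin(3u) du.
Now integrate by parts 2 times.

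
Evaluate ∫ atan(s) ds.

s*atan(s) - log(s**2 + 1)/2 + C

Use integration by parts with u = arctan(s), dv = ds.
Then du = 1/(s**2 + 1) ds.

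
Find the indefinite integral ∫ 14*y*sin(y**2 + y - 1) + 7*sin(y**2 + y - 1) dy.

Let u = y**2 + y - 1, so du = (2*y + 1) dy.
Rewriting, the integral becomes 7·∫ sin(u) du = 7·-cos(u).
Substituting back, u = y**2 + y - 1.

-7*cos(y**2 + y - 1) + C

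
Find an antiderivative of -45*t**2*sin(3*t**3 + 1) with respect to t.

Let u = 3*t**3 + 1, so du = (9*t**2) dt.
Rewriting, the integral becomes -5·∫ sin(u) du = -5·-cos(u).
Substituting back, u = 3*t**3 + 1.

5*cos(3*t**3 + 1) + C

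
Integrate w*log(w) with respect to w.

Use integration by parts with u = log(w), dv = w dw.
Then du = 1/w dw and v = w**2/2.

w**2*log(w)/2 - w**2/4 + C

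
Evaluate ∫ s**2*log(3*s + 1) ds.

Use integration by parts with u = log(3*s + 1), dv = s**2 ds.
Then du = 3/(3*s + 1) ds and v = s**3/3.

s**3*log(3*s + 1)/3 - s**3/9 + s**2/18 - s/27 + log(3*s + 1)/81 + C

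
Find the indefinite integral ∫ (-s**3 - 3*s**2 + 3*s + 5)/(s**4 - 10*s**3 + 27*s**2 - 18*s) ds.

-5*log(s)/18 - 301*log(s - 6)/90 + 20*log(s - 3)/9 + 2*log(s - 1)/5 + C

Factor the denominator: s*(s - 6)*(s - 3)*(s - 1).
Partial-fraction decomposition: 2/(5*(s - 1)) + 20/(9*(s - 3)) - 301/(90*(s - 6)) - 5/(18*s).
Integrate each term: A/(s−a) contributes A·log|s−a|.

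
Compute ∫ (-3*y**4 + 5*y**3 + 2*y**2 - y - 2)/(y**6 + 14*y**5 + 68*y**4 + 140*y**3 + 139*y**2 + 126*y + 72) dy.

Factor the denominator: (y + 1)*(y + 3)*(y + 4)*(y + 6)*(y**2 + 1).
Partial-fraction decomposition: (22*y - 21)/(370*(y**2 + 1)) + 2446/(555*(y + 6)) - 31/(3*(y + 4)) + 359/(60*(y + 3)) - 7/(60*(y + 1)).
Integrate each term; A/(y−a) gives A·log|y−a|; the (By+D)/(y²+p²) term gives a log and an atan.

-7*log(y + 1)/60 + 359*log(y + 3)/60 - 31*log(y + 4)/3 + 2446*log(y + 6)/555 + 11*log(y**2 + 1)/370 - 21*atan(y)/370 + C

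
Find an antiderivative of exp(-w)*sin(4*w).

Let I denote the integral. Integrate by parts with u = sin(4*w), dv = exp(-w) dw, so v = -exp(-w): I = -exp(-w)*sin(4*w) + 4·∫ exp(-w)*cos(4*w) dw.
Apply parts again with u = cos(4*w), dv = exp(-w) dw: ∫ exp(-w)*cos(4*w) dw = -exp(-w)*cos(4*w) − 4·I. Substituting back brings back I: I = -exp(-w)*sin(4*w) - 4*exp(-w)*cos(4*w) − 16·I.
Solving for I: (1 + 16)·I equals the remaining terms, so I = (1/17)·(-exp(-w)*sin(4*w) - 4*exp(-w)*cos(4*w)).

-exp(-w)*sin(4*w)/17 - 4*exp(-w)*cos(4*w)/17 + C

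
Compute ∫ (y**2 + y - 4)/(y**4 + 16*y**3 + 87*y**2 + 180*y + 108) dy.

-2*log(y + 1)/25 - log(y + 3)/9 + 43*log(y + 6)/225 - 26/(15*y + 90) + C

Factor the denominator: (y + 1)*(y + 3)*(y + 6)**2.
Partial-fraction decomposition: 43/(225*(y + 6)) + 26/(15*(y + 6)**2) - 1/(9*(y + 3)) - 2/(25*(y + 1)).
Integrate each term; A/(y−a) gives A·log|y−a|; A/(y−a)² gives −A/(y−a).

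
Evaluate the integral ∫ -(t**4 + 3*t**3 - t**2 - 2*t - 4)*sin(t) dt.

t**4*cos(t) - 4*t**3*sin(t) + 3*t**3*cos(t) - 9*t**2*sin(t) - 13*t**2*cos(t) + 26*t*sin(t) - 20*t*cos(t) + 20*sin(t) + 22*cos(t) + C

Use integration by parts with u = t**4 + 3*t**3 - t**2 - 2*t - 4, dv = -sin(t) dt, so v = cos(t).
Apply parts 4 times (tabular method): alternate signs, differentiate u down to 0, integrate dv up.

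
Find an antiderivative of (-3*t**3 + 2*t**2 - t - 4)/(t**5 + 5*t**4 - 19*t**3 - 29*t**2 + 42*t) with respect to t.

-2*log(t)/21 - 7*log(t - 3)/30 + log(t - 1)/8 - log(t + 2)/5 + 113*log(t + 7)/280 + C

Factor the denominator: t*(t - 3)*(t - 1)*(t + 2)*(t + 7).
Partial-fraction decomposition: 113/(280*(t + 7)) - 1/(5*(t + 2)) + 1/(8*(t - 1)) - 7/(30*(t - 3)) - 2/(21*t).
Integrate each term: A/(t−a) contributes A·log|t−a|.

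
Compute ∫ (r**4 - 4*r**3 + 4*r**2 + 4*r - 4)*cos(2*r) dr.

r**4*sin(2*r)/2 - 2*r**3*sin(2*r) + r**3*cos(2*r) + r**2*sin(2*r)/2 - 3*r**2*cos(2*r) + 5*r*sin(2*r) + r*cos(2*r)/2 - 9*sin(2*r)/4 + 5*cos(2*r)/2 + C

Use integration by parts with u = r**4 - 4*r**3 + 4*r**2 + 4*r - 4, dv = cos(2*r) dr, so v = sin(2*r)/2.
Apply parts 4 times (tabular method): alternate signs, differentiate u down to 0, integrate dv up.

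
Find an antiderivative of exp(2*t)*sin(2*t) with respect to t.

exp(2*t)*sin(2*t)/4 - exp(2*t)*cos(2*t)/4 + C

Let I denote the integral. Integrate by parts with u = sin(2*t), dv = exp(2*t) dt, so v = exp(2*t)/2: I = exp(2*t)*sin(2*t)/2 − ∫ exp(2*t)*cos(2*t) dt.
Apply parts again with u = cos(2*t), dv = exp(2*t) dt: ∫ exp(2*t)*cos(2*t) dt = exp(2*t)*cos(2*t)/2 + I. Substituting back brings back I: I = exp(2*t)*sin(2*t)/2 - exp(2*t)*cos(2*t)/2 − I.
Solving for I: (1 + 1)·I equals the remaining terms, so I = (1/2)·(exp(2*t)*sin(2*t)/2 - exp(2*t)*cos(2*t)/2).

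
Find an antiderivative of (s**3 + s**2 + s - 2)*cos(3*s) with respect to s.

Use integration by parts with u = s**3 + s**2 + s - 2, dv = cos(3*s) ds, so v = sin(3*s)/3.
Apply parts 3 times (tabular method): alternate signs, differentiate u down to 0, integrate dv up.

s**3*sin(3*s)/3 + s**2*sin(3*s)/3 + s**2*cos(3*s)/3 + s*sin(3*s)/9 + 2*s*cos(3*s)/9 - 20*sin(3*s)/27 + cos(3*s)/27 + C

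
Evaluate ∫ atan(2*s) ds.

s*atan(2*s) - log(4*s**2 + 1)/4 + C

Use integration by parts with u = arctan(2*s), dv = ds.
Then du = 2/(4*s**2 + 1) ds.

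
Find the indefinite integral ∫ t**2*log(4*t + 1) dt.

Use integration by parts with u = log(4*t + 1), dv = t**2 dt.
Then du = 4/(4*t + 1) dt and v = t**3/3.

t**3*log(4*t + 1)/3 - t**3/9 + t**2/24 - t/48 + log(4*t + 1)/192 + C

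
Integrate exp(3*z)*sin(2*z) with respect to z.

Let I denote the integral. Integrate by parts with u = sin(2*z), dv = exp(3*z) dz, so v = exp(3*z)/3: I = exp(3*z)*sin(2*z)/3 − (2/3)·∫ exp(3*z)*cos(2*z) dz.
Apply parts again with u = cos(2*z), dv = exp(3*z) dz: ∫ exp(3*z)*cos(2*z) dz = exp(3*z)*cos(2*z)/3 + (2/3)·I. Substituting back brings back I: I = exp(3*z)*sin(2*z)/3 - 2*exp(3*z)*cos(2*z)/9 − (4/9)·I.
Solving for I: (1 + 4/9)·I equals the remaining terms, so I = (9/13)·(exp(3*z)*sin(2*z)/3 - 2*exp(3*z)*cos(2*z)/9).

3*exp(3*z)*sin(2*z)/13 - 2*exp(3*z)*cos(2*z)/13 + C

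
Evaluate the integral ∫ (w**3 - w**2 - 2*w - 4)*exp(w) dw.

(w**3 - 4*w**2 + 6*w - 10)*exp(w) + C

Use integration by parts with u = w**3 - w**2 - 2*w - 4, dv = exp(w) dw, so v = exp(w).
Apply parts 3 times (tabular method): alternate signs, differentiate u down to 0, integrate dv up.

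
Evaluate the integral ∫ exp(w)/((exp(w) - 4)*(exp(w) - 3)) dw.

Let u = e^w, du = e^w dw.
The integral becomes ∫ du/((u-3)(u-4)); decompose into partial fractions.

log(exp(w) - 4) - log(exp(w) - 3) + C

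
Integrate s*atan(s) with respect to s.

Use integration by parts with u = arctan(s), dv = s ds.
Then du = 1/(s**2 + 1) ds.

s**2*atan(s)/2 - s/2 + atan(s)/2 + C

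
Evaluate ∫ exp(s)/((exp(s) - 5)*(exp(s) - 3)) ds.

log(exp(s) - 5)/2 - log(exp(s) - 3)/2 + C

Let u = e^s, du = e^s ds.
The integral becomes ∫ du/((u-5)(u-3)); decompose into partial fractions.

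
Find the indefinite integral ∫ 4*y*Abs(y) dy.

4*y**2*Abs(y)/3 + C

Let u = y**2, so du = (2*y) dy.
Rewriting, the integral becomes 2·∫ √u du = 2·(2/3)u^(3/2).
Substituting back, u = y**2.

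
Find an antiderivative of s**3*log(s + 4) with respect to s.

Use integration by parts with u = log(s + 4), dv = s**3 ds.
Then du = 1/(s + 4) ds and v = s**4/4.

s**4*log(s + 4)/4 - s**4/16 + s**3/3 - 2*s**2 + 16*s - 64*log(s + 4) + C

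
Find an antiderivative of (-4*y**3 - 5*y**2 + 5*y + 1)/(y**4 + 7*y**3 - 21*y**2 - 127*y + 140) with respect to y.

-35*log(y - 4)/33 + log(y - 1)/48 + 13*log(y + 5)/4 - 1093*log(y + 7)/176 + C

Factor the denominator: (y - 4)*(y - 1)*(y + 5)*(y + 7).
Partial-fraction decomposition: -1093/(176*(y + 7)) + 13/(4*(y + 5)) + 1/(48*(y - 1)) - 35/(33*(y - 4)).
Integrate each term: A/(y−a) contributes A·log|y−a|.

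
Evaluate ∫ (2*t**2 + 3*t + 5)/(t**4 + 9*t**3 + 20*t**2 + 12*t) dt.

Factor the denominator: t*(t + 1)*(t + 2)*(t + 6).
Partial-fraction decomposition: -59/(120*(t + 6)) + 7/(8*(t + 2)) - 4/(5*(t + 1)) + 5/(12*t).
Integrate each term: A/(t−a) contributes A·log|t−a|.

5*log(t)/12 - 4*log(t + 1)/5 + 7*log(t + 2)/8 - 59*log(t + 6)/120 + C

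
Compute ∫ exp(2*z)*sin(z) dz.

2*exp(2*z)*sin(z)/5 - exp(2*z)*cos(z)/5 + C

Let I denote the integral. Integrate by parts with u = sin(z), dv = exp(2*z) dz, so v = exp(2*z)/2: I = exp(2*z)*sin(z)/2 − (1/2)·∫ exp(2*z)*cos(z) dz.
Apply parts again with u = cos(z), dv = exp(2*z) dz: ∫ exp(2*z)*cos(z) dz = exp(2*z)*cos(z)/2 + (1/2)·I. Substituting back brings back I: I = exp(2*z)*sin(z)/2 - exp(2*z)*cos(z)/4 − (1/4)·I.
Solving for I: (1 + 1/4)·I equals the remaining terms, so I = (4/5)·(exp(2*z)*sin(z)/2 - exp(2*z)*cos(z)/4).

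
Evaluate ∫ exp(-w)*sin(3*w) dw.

Let I denote the integral. Integrate by parts with u = sin(3*w), dv = exp(-w) dw, so v = -exp(-w): I = -exp(-w)*sin(3*w) + 3·∫ exp(-w)*cos(3*w) dw.
Apply parts again with u = cos(3*w), dv = exp(-w) dw: ∫ exp(-w)*cos(3*w) dw = -exp(-w)*cos(3*w) − 3·I. Substituting back brings back I: I = -exp(-w)*sin(3*w) - 3*exp(-w)*cos(3*w) − 9·I.
Solving for I: (1 + 9)·I equals the remaining terms, so I = (1/10)·(-exp(-w)*sin(3*w) - 3*exp(-w)*cos(3*w)).

-exp(-w)*sin(3*w)/10 - 3*exp(-w)*cos(3*w)/10 + C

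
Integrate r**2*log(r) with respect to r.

r**3*log(r)/3 - r**3/9 + C

Use integration by parts with u = log(r), dv = r**2 dr.
Then du = 1/r dr and v = r**3/3.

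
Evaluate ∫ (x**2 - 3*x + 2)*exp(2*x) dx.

(x**2 - 4*x + 4)*exp(2*x)/2 + C

Use integration by parts with u = x**2 - 3*x + 2, dv = exp(2*x) dx, so v = exp(2*x)/2.
Apply parts 2 times (tabular method): alternate signs, differentiate u down to 0, integrate dv up.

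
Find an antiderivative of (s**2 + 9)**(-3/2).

s/(9*sqrt(s**2 + 9)) + C

Substitute s = 3·tan(θ), so ds = 3·sec(θ)^2 dθ and the radical becomes sqrt(s**2 + 9) = 3·sec(θ) by the Pythagorean identity.
Integrate the resulting trig expression in θ, then back-substitute tan(θ) = s/3, sec(θ) = sqrt(s**2 + 9)/3 (absorbing any constant into C).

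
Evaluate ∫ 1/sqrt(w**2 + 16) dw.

log(w + sqrt(w**2 + 16)) + C

Substitute w = 4·tan(θ), so dw = 4·sec(θ)^2 dθ and the radical becomes sqrt(w**2 + 16) = 4·sec(θ) by the Pythagorean identity.
Integrate the resulting trig expression in θ, then back-substitute tan(θ) = w/4, sec(θ) = sqrt(w**2 + 16)/4 (absorbing any constant into C).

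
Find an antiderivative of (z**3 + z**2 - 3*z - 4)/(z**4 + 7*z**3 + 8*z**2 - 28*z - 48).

Factor the denominator: (z - 2)*(z + 2)*(z + 3)*(z + 4).
Partial-fraction decomposition: 10/(3*(z + 4)) - 13/(5*(z + 3)) + 1/(4*(z + 2)) + 1/(60*(z - 2)).
Integrate each term: A/(z−a) contributes A·log|z−a|.

log(z - 2)/60 + log(z + 2)/4 - 13*log(z + 3)/5 + 10*log(z + 4)/3 + C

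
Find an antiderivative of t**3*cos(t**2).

t**2*sin(t**2)/2 + cos(t**2)/2 + C

Let u = t², du = 2t dt; rewrite as (1/2)∫ u^1·cos(1u) du.
Now integrate by parts 1 time.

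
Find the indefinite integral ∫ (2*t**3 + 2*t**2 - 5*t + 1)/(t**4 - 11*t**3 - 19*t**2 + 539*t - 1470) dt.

Factor the denominator: (t - 7)*(t - 6)*(t - 5)*(t + 7).
Partial-fraction decomposition: 23/(91*(t + 7)) + 23/(2*(t - 5)) - 475/(13*(t - 6)) + 375/(14*(t - 7)).
Integrate each term: A/(t−a) contributes A·log|t−a|.

375*log(t - 7)/14 - 475*log(t - 6)/13 + 23*log(t - 5)/2 + 23*log(t + 7)/91 + C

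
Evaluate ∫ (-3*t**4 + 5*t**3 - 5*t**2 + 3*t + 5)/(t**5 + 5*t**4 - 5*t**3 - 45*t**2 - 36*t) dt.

Factor the denominator: t*(t - 3)*(t + 1)*(t + 3)*(t + 4).
Partial-fraction decomposition: -1175/(84*(t + 4)) + 427/(36*(t + 3)) - 11/(24*(t + 1)) - 139/(504*(t - 3)) - 5/(36*t).
Integrate each term: A/(t−a) contributes A·log|t−a|.

-5*log(t)/36 - 139*log(t - 3)/504 - 11*log(t + 1)/24 + 427*log(t + 3)/36 - 1175*log(t + 4)/84 + C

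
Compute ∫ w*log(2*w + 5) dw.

Use integration by parts with u = log(2*w + 5), dv = w dw.
Then du = 2/(2*w + 5) dw and v = w**2/2.

w**2*log(2*w + 5)/2 - w**2/4 + 5*w/4 - 25*log(2*w + 5)/8 + C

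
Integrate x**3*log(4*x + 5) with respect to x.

Use integration by parts with u = log(4*x + 5), dv = x**3 dx.
Then du = 4/(4*x + 5) dx and v = x**4/4.

x**4*log(4*x + 5)/4 - x**4/16 + 5*x**3/48 - 25*x**2/128 + 125*x/256 - 625*log(4*x + 5)/1024 + C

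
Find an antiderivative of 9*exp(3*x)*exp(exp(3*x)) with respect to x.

3*exp(exp(3*x)) + C

Let u = exp(3*x), so du = (3*exp(3*x)) dx.
Rewriting, the integral becomes 3·∫ e^u du = 3·e^u.
Substituting back, u = exp(3*x).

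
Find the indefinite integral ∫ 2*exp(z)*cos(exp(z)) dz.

Let u = exp(z), so du = (exp(z)) dz.
Rewriting, the integral becomes 2·∫ cos(u) du = 2·sin(u).
Substituting back, u = exp(z).

2*sin(exp(z)) + C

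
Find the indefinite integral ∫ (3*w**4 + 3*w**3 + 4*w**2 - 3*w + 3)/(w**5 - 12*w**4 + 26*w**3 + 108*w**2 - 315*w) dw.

-log(w)/105 + 841*log(w - 7)/56 - 1169*log(w - 5)/80 + 59*log(w - 3)/24 + 7*log(w + 3)/48 + C

Factor the denominator: w*(w - 7)*(w - 5)*(w - 3)*(w + 3).
Partial-fraction decomposition: 7/(48*(w + 3)) + 59/(24*(w - 3)) - 1169/(80*(w - 5)) + 841/(56*(w - 7)) - 1/(105*w).
Integrate each term: A/(w−a) contributes A·log|w−a|.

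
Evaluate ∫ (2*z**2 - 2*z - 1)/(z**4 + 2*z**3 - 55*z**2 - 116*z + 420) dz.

83*log(z - 7)/780 - 3*log(z - 2)/280 + 59*log(z + 5)/84 - 83*log(z + 6)/104 + C

Factor the denominator: (z - 7)*(z - 2)*(z + 5)*(z + 6).
Partial-fraction decomposition: -83/(104*(z + 6)) + 59/(84*(z + 5)) - 3/(280*(z - 2)) + 83/(780*(z - 7)).
Integrate each term: A/(z−a) contributes A·log|z−a|.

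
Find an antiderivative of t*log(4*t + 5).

Use integration by parts with u = log(4*t + 5), dv = t dt.
Then du = 4/(4*t + 5) dt and v = t**2/2.

t**2*log(4*t + 5)/2 - t**2/4 + 5*t/8 - 25*log(4*t + 5)/32 + C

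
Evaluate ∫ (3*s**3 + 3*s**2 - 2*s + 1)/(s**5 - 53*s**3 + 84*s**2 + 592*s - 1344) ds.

Factor the denominator: (s - 4)**2*(s - 3)*(s + 4)*(s + 7).
Partial-fraction decomposition: -289/(1210*(s + 7)) + 45/(448*(s + 4)) + 103/(70*(s - 3)) - 10323/(7744*(s - 4)) + 233/(88*(s - 4)**2).
Integrate each term; A/(s−a) gives A·log|s−a|; A/(s−a)² gives −A/(s−a).

-10323*log(s - 4)/7744 + 103*log(s - 3)/70 + 45*log(s + 4)/448 - 289*log(s + 7)/1210 - 233/(88*s - 352) + C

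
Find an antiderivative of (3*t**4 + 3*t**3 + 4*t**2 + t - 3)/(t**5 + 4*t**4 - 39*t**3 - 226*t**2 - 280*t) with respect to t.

Factor the denominator: t*(t - 7)*(t + 2)*(t + 4)*(t + 5).
Partial-fraction decomposition: 398/(45*(t + 5)) - 633/(88*(t + 4)) + 35/(108*(t + 2)) + 2108/(2079*(t - 7)) + 3/(280*t).
Integrate each term: A/(t−a) contributes A·log|t−a|.

3*log(t)/280 + 2108*log(t - 7)/2079 + 35*log(t + 2)/108 - 633*log(t + 4)/88 + 398*log(t + 5)/45 + C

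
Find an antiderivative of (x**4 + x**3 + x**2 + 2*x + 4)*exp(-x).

(-x**4 - 5*x**3 - 16*x**2 - 34*x - 38)*exp(-x) + C

Use integration by parts with u = x**4 + x**3 + x**2 + 2*x + 4, dv = exp(-x) dx, so v = -exp(-x).
Apply parts 4 times (tabular method): alternate signs, differentiate u down to 0, integrate dv up.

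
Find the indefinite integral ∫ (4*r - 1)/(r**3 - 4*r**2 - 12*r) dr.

Factor the denominator: r*(r - 6)*(r + 2).
Partial-fraction decomposition: -9/(16*(r + 2)) + 23/(48*(r - 6)) + 1/(12*r).
Integrate each term: A/(r−a) contributes A·log|r−a|.

log(r)/12 + 23*log(r - 6)/48 - 9*log(r + 2)/16 + C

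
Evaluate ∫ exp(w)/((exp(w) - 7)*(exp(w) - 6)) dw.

Let u = e^w, du = e^w dw.
The integral becomes ∫ du/((u-7)(u-6)); decompose into partial fractions.

log(exp(w) - 7) - log(exp(w) - 6) + C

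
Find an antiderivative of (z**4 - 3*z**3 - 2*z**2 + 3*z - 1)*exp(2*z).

Use integration by parts with u = z**4 - 3*z**3 - 2*z**2 + 3*z - 1, dv = exp(2*z) dz, so v = exp(2*z)/2.
Apply parts 4 times (tabular method): alternate signs, differentiate u down to 0, integrate dv up.

(4*z**4 - 20*z**3 + 22*z**2 - 10*z + 1)*exp(2*z)/8 + C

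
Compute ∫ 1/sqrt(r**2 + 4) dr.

log(r + sqrt(r**2 + 4)) + C

Substitute r = 2·tan(θ), so dr = 2·sec(θ)^2 dθ and the radical becomes sqrt(r**2 + 4) = 2·sec(θ) by the Pythagorean identity.
Integrate the resulting trig expression in θ, then back-substitute tan(θ) = r/2, sec(θ) = sqrt(r**2 + 4)/2 (absorbing any constant into C).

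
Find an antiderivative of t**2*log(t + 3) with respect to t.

t**3*log(t + 3)/3 - t**3/9 + t**2/2 - 3*t + 9*log(t + 3) + C

Use integration by parts with u = log(t + 3), dv = t**2 dt.
Then du = 1/(t + 3) dt and v = t**3/3.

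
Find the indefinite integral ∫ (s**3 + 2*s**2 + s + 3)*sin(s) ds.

Use integration by parts with u = s**3 + 2*s**2 + s + 3, dv = sin(s) ds, so v = -cos(s).
Apply parts 3 times (tabular method): alternate signs, differentiate u down to 0, integrate dv up.

-s**3*cos(s) + 3*s**2*sin(s) - 2*s**2*cos(s) + 4*s*sin(s) + 5*s*cos(s) - 5*sin(s) + cos(s) + C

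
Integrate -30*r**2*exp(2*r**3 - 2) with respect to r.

Let u = 2*r**3 - 2, so du = (6*r**2) dr.
Rewriting, the integral becomes -5·∫ e^u du = -5·e^u.
Substituting back, u = 2*r**3 - 2.

-5*exp(2*r**3 - 2) + C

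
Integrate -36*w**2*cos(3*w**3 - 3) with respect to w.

-4*sin(3*w**3 - 3) + C

Let u = 3*w**3 - 3, so du = (9*w**2) dw.
Rewriting, the integral becomes -4·∫ cos(u) du = -4·sin(u).
Substituting back, u = 3*w**3 - 3.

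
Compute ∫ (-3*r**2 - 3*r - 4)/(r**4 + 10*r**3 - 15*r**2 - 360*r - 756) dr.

-5*log(r - 6)/54 + 11*log(r + 3)/54 - 47*log(r + 6)/18 + 5*log(r + 7)/2 + C

Factor the denominator: (r - 6)*(r + 3)*(r + 6)*(r + 7).
Partial-fraction decomposition: 5/(2*(r + 7)) - 47/(18*(r + 6)) + 11/(54*(r + 3)) - 5/(54*(r - 6)).
Integrate each term: A/(r−a) contributes A·log|r−a|.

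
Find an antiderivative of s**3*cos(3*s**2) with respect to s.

Let u = s², du = 2s ds; rewrite as (1/2)∫ u^1·cos(3u) du.
Now integrate by parts 1 time.

s**2*sin(3*s**2)/6 + cos(3*s**2)/18 + C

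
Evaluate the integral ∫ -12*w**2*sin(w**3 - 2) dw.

4*cos(w**3 - 2) + C

Let u = w**3 - 2, so du = (3*w**2) dw.
Rewriting, the integral becomes -4·∫ sin(u) du = -4·-cos(u).
Substituting back, u = w**3 - 2.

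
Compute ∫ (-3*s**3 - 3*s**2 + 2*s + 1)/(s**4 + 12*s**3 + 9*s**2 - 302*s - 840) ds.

Factor the denominator: (s - 5)*(s + 4)*(s + 6)*(s + 7).
Partial-fraction decomposition: -869/(36*(s + 7)) + 529/(22*(s + 6)) - 137/(54*(s + 4)) - 439/(1188*(s - 5)).
Integrate each term: A/(s−a) contributes A·log|s−a|.

-439*log(s - 5)/1188 - 137*log(s + 4)/54 + 529*log(s + 6)/22 - 869*log(s + 7)/36 + C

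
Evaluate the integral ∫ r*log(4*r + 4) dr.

Use integration by parts with u = log(4*r + 4), dv = r dr.
Then du = 4/(4*r + 4) dr and v = r**2/2.

r**2*log(4*r + 4)/2 - r**2/4 + r/2 - log(r + 1)/2 + C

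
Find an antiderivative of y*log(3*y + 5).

y**2*log(3*y + 5)/2 - y**2/4 + 5*y/6 - 25*log(3*y + 5)/18 + C

Use integration by parts with u = log(3*y + 5), dv = y dy.
Then du = 3/(3*y + 5) dy and v = y**2/2.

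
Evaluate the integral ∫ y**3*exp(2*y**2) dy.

(2*y**2 - 1)*exp(2*y**2)/8 + C

Let u = y², du = 2y dy; rewrite as (1/2)∫ u^1·exp(2u) du.
Now integrate by parts 1 time.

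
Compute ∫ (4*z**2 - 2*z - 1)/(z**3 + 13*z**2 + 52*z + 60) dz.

Factor the denominator: (z + 2)*(z + 5)*(z + 6).
Partial-fraction decomposition: 155/(4*(z + 6)) - 109/(3*(z + 5)) + 19/(12*(z + 2)).
Integrate each term: A/(z−a) contributes A·log|z−a|.

19*log(z + 2)/12 - 109*log(z + 5)/3 + 155*log(z + 6)/4 + C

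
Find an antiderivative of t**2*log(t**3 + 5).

t**3*log(t**3 + 5)/3 - t**3/3 + 5*log(t**3 + 5)/3 + C

Let u = t**3 + 5, so du = (3*t**2) dt.
The integral becomes (1/3)·∫ log(u) du; integrate by parts with u′=log(u), dv′=du.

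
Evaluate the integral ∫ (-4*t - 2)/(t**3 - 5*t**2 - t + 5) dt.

Factor the denominator: (t - 5)*(t - 1)*(t + 1).
Partial-fraction decomposition: 1/(6*(t + 1)) + 3/(4*(t - 1)) - 11/(12*(t - 5)).
Integrate each term: A/(t−a) contributes A·log|t−a|.

-11*log(t - 5)/12 + 3*log(t - 1)/4 + log(t + 1)/6 + C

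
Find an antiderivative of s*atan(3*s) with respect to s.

Use integration by parts with u = arctan(3*s), dv = s ds.
Then du = 3/(9*s**2 + 1) ds.

s**2*atan(3*s)/2 - s/6 + atan(3*s)/18 + C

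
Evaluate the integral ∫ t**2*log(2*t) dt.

Use integration by parts with u = log(2*t), dv = t**2 dt.
Then du = 1/t dt and v = t**3/3.

t**3*(log(t) + log(2))/3 - t**3/9 + C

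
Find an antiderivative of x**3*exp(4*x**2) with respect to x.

(4*x**2 - 1)*exp(4*x**2)/32 + C

Let u = x², du = 2x dx; rewrite as (1/2)∫ u^1·exp(4u) du.
Now integrate by parts 1 time.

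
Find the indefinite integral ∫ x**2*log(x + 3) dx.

Use integration by parts with u = log(x + 3), dv = x**2 dx.
Then du = 1/(x + 3) dx and v = x**3/3.

x**3*log(x + 3)/3 - x**3/9 + x**2/2 - 3*x + 9*log(x + 3) + C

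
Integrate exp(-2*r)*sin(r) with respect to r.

Let I denote the integral. Integrate by parts with u = sin(r), dv = exp(-2*r) dr, so v = -exp(-2*r)/2: I = -exp(-2*r)*sin(r)/2 + (1/2)·∫ exp(-2*r)*cos(r) dr.
Apply parts again with u = cos(r), dv = exp(-2*r) dr: ∫ exp(-2*r)*cos(r) dr = -exp(-2*r)*cos(r)/2 − (1/2)·I. Substituting back brings back I: I = -exp(-2*r)*sin(r)/2 - exp(-2*r)*cos(r)/4 − (1/4)·I.
Solving for I: (1 + 1/4)·I equals the remaining terms, so I = (4/5)·(-exp(-2*r)*sin(r)/2 - exp(-2*r)*cos(r)/4).

-2*exp(-2*r)*sin(r)/5 - exp(-2*r)*cos(r)/5 + C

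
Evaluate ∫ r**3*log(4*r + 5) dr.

Use integration by parts with u = log(4*r + 5), dv = r**3 dr.
Then du = 4/(4*r + 5) dr and v = r**4/4.

r**4*log(4*r + 5)/4 - r**4/16 + 5*r**3/48 - 25*r**2/128 + 125*r/256 - 625*log(4*r + 5)/1024 + C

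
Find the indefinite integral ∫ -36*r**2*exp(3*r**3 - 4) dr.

-4*exp(3*r**3 - 4) + C

Let u = 3*r**3 - 4, so du = (9*r**2) dr.
Rewriting, the integral becomes -4·∫ e^u du = -4·e^u.
Substituting back, u = 3*r**3 - 4.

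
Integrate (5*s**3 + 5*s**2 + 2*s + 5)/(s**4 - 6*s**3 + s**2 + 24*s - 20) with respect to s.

255*log(s - 5)/28 - 23*log(s - 2)/4 + 17*log(s - 1)/12 + 19*log(s + 2)/84 + C

Factor the denominator: (s - 5)*(s - 2)*(s - 1)*(s + 2).
Partial-fraction decomposition: 19/(84*(s + 2)) + 17/(12*(s - 1)) - 23/(4*(s - 2)) + 255/(28*(s - 5)).
Integrate each term: A/(s−a) contributes A·log|s−a|.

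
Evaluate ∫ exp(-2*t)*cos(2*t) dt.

Let I denote the integral. Integrate by parts with u = cos(2*t), dv = exp(-2*t) dt, so v = -exp(-2*t)/2: I = -exp(-2*t)*cos(2*t)/2 − ∫ exp(-2*t)*sin(2*t) dt.
Apply parts again with u = sin(2*t), dv = exp(-2*t) dt: ∫ exp(-2*t)*sin(2*t) dt = -exp(-2*t)*sin(2*t)/2 + I. Substituting back brings back I: I = exp(-2*t)*sin(2*t)/2 - exp(-2*t)*cos(2*t)/2 − I.
Solving for I: (1 + 1)·I equals the remaining terms, so I = (1/2)·(exp(-2*t)*sin(2*t)/2 - exp(-2*t)*cos(2*t)/2).

exp(-2*t)*sin(2*t)/4 - exp(-2*t)*cos(2*t)/4 + C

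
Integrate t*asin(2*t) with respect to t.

Use integration by parts with u = arcsin(2*t), dv = t dt.
Then du = 2/sqrt(-4*t**2 + 1) dt.

t**2*asin(2*t)/2 + t*sqrt(-4*t**2 + 1)/8 - asin(2*t)/16 + C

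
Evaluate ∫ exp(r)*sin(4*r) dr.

exp(r)*sin(4*r)/17 - 4*exp(r)*cos(4*r)/17 + C

Let I denote the integral. Integrate by parts with u = sin(4*r), dv = exp(r) dr, so v = exp(r): I = exp(r)*sin(4*r) − 4·∫ exp(r)*cos(4*r) dr.
Apply parts again with u = cos(4*r), dv = exp(r) dr: ∫ exp(r)*cos(4*r) dr = exp(r)*cos(4*r) + 4·I. Substituting back brings back I: I = exp(r)*sin(4*r) - 4*exp(r)*cos(4*r) − 16·I.
Solving for I: (1 + 16)·I equals the remaining terms, so I = (1/17)·(exp(r)*sin(4*r) - 4*exp(r)*cos(4*r)).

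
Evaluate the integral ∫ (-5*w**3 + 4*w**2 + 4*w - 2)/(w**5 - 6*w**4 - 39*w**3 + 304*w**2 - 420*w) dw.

Factor the denominator: w*(w - 6)*(w - 5)*(w - 2)*(w + 7).
Partial-fraction decomposition: 209/(1092*(w + 7)) - 1/(12*(w - 2)) + 169/(60*(w - 5)) - 457/(156*(w - 6)) + 1/(210*w).
Integrate each term: A/(w−a) contributes A·log|w−a|.

log(w)/210 - 457*log(w - 6)/156 + 169*log(w - 5)/60 - log(w - 2)/12 + 209*log(w + 7)/1092 + C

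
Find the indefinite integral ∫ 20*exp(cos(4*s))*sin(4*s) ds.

-5*exp(cos(4*s)) + C

Let u = cos(4*s), so du = (-4*sin(4*s)) ds.
Rewriting, the integral becomes -5·∫ e^u du = -5·e^u.
Substituting back, u = cos(4*s).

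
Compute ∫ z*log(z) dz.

z**2*log(z)/2 - z**2/4 + C

Use integration by parts with u = log(z), dv = z dz.
Then du = 1/z dz and v = z**2/2.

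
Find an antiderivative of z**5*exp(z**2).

Let u = z², du = 2z dz; rewrite as (1/2)∫ u^2·exp(1u) du.
Now integrate by parts 2 times.

(z**4 - 2*z**2 + 2)*exp(z**2)/2 + C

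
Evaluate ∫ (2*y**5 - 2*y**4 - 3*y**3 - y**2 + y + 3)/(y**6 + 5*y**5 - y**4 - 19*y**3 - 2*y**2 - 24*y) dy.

Factor the denominator: y*(y - 2)*(y + 3)*(y + 4)*(y**2 + 1).
Partial-fraction decomposition: 2*(19*y - 42)/(425*(y**2 + 1)) + 795/(136*(y + 4)) - 96/(25*(y + 3)) + 3/(100*(y - 2)) - 1/(8*y).
Integrate each term; A/(y−a) gives A·log|y−a|; the (By+D)/(y²+p²) term gives a log and an atan.

-log(y)/8 + 3*log(y - 2)/100 - 96*log(y + 3)/25 + 795*log(y + 4)/136 + 19*log(y**2 + 1)/425 - 84*atan(y)/425 + C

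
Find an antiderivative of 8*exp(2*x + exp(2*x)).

Let u = exp(2*x), so du = (2*exp(2*x)) dx.
Rewriting, the integral becomes 4·∫ e^u du = 4·e^u.
Substituting back, u = exp(2*x).

4*exp(exp(2*x)) + C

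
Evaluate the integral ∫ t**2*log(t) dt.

t**3*log(t)/3 - t**3/9 + C

Use integration by parts with u = log(t), dv = t**2 dt.
Then du = 1/t dt and v = t**3/3.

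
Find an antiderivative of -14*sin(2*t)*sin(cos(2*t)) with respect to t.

-7*cos(cos(2*t)) + C

Let u = cos(2*t), so du = (-2*sin(2*t)) dt.
Rewriting, the integral becomes 7·∫ sin(u) du = 7·-cos(u).
Substituting back, u = cos(2*t).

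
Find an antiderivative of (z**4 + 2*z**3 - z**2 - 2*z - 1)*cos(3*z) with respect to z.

z**4*sin(3*z)/3 + 2*z**3*sin(3*z)/3 + 4*z**3*cos(3*z)/9 - 7*z**2*sin(3*z)/9 + 2*z**2*cos(3*z)/3 - 10*z*sin(3*z)/9 - 14*z*cos(3*z)/27 - 13*sin(3*z)/81 - 10*cos(3*z)/27 + C

Use integration by parts with u = z**4 + 2*z**3 - z**2 - 2*z - 1, dv = cos(3*z) dz, so v = sin(3*z)/3.
Apply parts 4 times (tabular method): alternate signs, differentiate u down to 0, integrate dv up.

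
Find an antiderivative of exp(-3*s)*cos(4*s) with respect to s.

Let I denote the integral. Integrate by parts with u = cos(4*s), dv = exp(-3*s) ds, so v = -exp(-3*s)/3: I = -exp(-3*s)*cos(4*s)/3 − (4/3)·∫ exp(-3*s)*sin(4*s) ds.
Apply parts again with u = sin(4*s), dv = exp(-3*s) ds: ∫ exp(-3*s)*sin(4*s) ds = -exp(-3*s)*sin(4*s)/3 + (4/3)·I. Substituting back brings back I: I = 4*exp(-3*s)*sin(4*s)/9 - exp(-3*s)*cos(4*s)/3 − (16/9)·I.
Solving for I: (1 + 16/9)·I equals the remaining terms, so I = (9/25)·(4*exp(-3*s)*sin(4*s)/9 - exp(-3*s)*cos(4*s)/3).

4*exp(-3*s)*sin(4*s)/25 - 3*exp(-3*s)*cos(4*s)/25 + C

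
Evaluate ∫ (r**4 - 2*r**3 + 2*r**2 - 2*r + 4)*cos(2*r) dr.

r**4*sin(2*r)/2 - r**3*sin(2*r) + r**3*cos(2*r) - r**2*sin(2*r)/2 - 3*r**2*cos(2*r)/2 + r*sin(2*r)/2 - r*cos(2*r)/2 + 9*sin(2*r)/4 + cos(2*r)/4 + C

Use integration by parts with u = r**4 - 2*r**3 + 2*r**2 - 2*r + 4, dv = cos(2*r) dr, so v = sin(2*r)/2.
Apply parts 4 times (tabular method): alternate signs, differentiate u down to 0, integrate dv up.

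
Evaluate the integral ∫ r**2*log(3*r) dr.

Use integration by parts with u = log(3*r), dv = r**2 dr.
Then du = 1/r dr and v = r**3/3.

r**3*(log(r) + log(3))/3 - r**3/9 + C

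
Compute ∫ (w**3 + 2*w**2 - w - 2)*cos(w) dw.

w**3*sin(w) + 2*w**2*sin(w) + 3*w**2*cos(w) - 7*w*sin(w) + 4*w*cos(w) - 6*sin(w) - 7*cos(w) + C

Use integration by parts with u = w**3 + 2*w**2 - w - 2, dv = cos(w) dw, so v = sin(w).
Apply parts 3 times (tabular method): alternate signs, differentiate u down to 0, integrate dv up.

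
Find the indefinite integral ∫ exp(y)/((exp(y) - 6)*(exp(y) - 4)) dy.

Let u = e^y, du = e^y dy.
The integral becomes ∫ du/((u-4)(u-6)); decompose into partial fractions.

log(exp(y) - 6)/2 - log(exp(y) - 4)/2 + C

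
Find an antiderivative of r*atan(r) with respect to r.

Use integration by parts with u = arctan(r), dv = r dr.
Then du = 1/(r**2 + 1) dr.

r**2*atan(r)/2 - r/2 + atan(r)/2 + C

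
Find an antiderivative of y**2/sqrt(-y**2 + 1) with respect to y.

Substitute y = sin(θ), so dy = cos(θ) dθ and the radical becomes sqrt(-y**2 + 1) = cos(θ) by the Pythagorean identity.
Integrate the resulting trig expression in θ, then back-substitute θ = asin(y), sin(θ) = y, cos(θ) = sqrt(-y**2 + 1) (absorbing any constant into C).

-y*sqrt(-y**2 + 1)/2 + asin(y)/2 + C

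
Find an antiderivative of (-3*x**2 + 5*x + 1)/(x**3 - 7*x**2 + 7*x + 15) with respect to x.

Factor the denominator: (x - 5)*(x - 3)*(x + 1).
Partial-fraction decomposition: -7/(24*(x + 1)) + 11/(8*(x - 3)) - 49/(12*(x - 5)).
Integrate each term: A/(x−a) contributes A·log|x−a|.

-49*log(x - 5)/12 + 11*log(x - 3)/8 - 7*log(x + 1)/24 + C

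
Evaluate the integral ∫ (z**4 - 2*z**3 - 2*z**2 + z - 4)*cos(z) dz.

z**4*sin(z) - 2*z**3*sin(z) + 4*z**3*cos(z) - 14*z**2*sin(z) - 6*z**2*cos(z) + 13*z*sin(z) - 28*z*cos(z) + 24*sin(z) + 13*cos(z) + C

Use integration by parts with u = z**4 - 2*z**3 - 2*z**2 + z - 4, dv = cos(z) dz, so v = sin(z).
Apply parts 4 times (tabular method): alternate signs, differentiate u down to 0, integrate dv up.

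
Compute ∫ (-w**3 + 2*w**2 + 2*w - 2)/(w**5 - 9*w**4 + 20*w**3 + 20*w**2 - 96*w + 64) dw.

-log(w - 4)/9 + log(w - 2)/8 - log(w - 1)/27 + 5*log(w + 2)/216 + 13/(18*w - 72) + C

Factor the denominator: (w - 4)**2*(w - 2)*(w - 1)*(w + 2).
Partial-fraction decomposition: 5/(216*(w + 2)) - 1/(27*(w - 1)) + 1/(8*(w - 2)) - 1/(9*(w - 4)) - 13/(18*(w - 4)**2).
Integrate each term; A/(w−a) gives A·log|w−a|; A/(w−a)² gives −A/(w−a).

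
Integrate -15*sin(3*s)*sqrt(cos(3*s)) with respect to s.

Let u = cos(3*s), so du = (-3*sin(3*s)) ds.
Rewriting, the integral becomes 5·∫ √u du = 5·(2/3)u^(3/2).
Substituting back, u = cos(3*s).

10*cos(3*s)**(3/2)/3 + C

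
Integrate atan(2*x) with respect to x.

x*atan(2*x) - log(4*x**2 + 1)/4 + C

Use integration by parts with u = arctan(2*x), dv = dx.
Then du = 2/(4*x**2 + 1) dx.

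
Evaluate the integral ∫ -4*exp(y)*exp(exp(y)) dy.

Let u = exp(y), so du = (exp(y)) dy.
Rewriting, the integral becomes -4·∫ e^u du = -4·e^u.
Substituting back, u = exp(y).

-4*exp(exp(y)) + C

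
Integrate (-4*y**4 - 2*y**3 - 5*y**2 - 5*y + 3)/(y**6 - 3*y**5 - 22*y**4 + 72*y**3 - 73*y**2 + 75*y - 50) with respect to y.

Factor the denominator: (y - 5)*(y - 2)*(y - 1)*(y + 5)*(y**2 + 1).
Partial-fraction decomposition: -(9*y + 13)/(260*(y**2 + 1)) + 2347/(10920*(y + 5)) - 13/(48*(y - 1)) + 107/(105*(y - 2)) - 2897/(3120*(y - 5)).
Integrate each term; A/(y−a) gives A·log|y−a|; the (By+D)/(y²+p²) term gives a log and an atan.

-2897*log(y - 5)/3120 + 107*log(y - 2)/105 - 13*log(y - 1)/48 + 2347*log(y + 5)/10920 - 9*log(y**2 + 1)/520 - atan(y)/20 + C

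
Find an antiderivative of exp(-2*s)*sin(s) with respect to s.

-2*exp(-2*s)*sin(s)/5 - exp(-2*s)*cos(s)/5 + C

Let I denote the integral. Integrate by parts with u = sin(s), dv = exp(-2*s) ds, so v = -exp(-2*s)/2: I = -exp(-2*s)*sin(s)/2 + (1/2)·∫ exp(-2*s)*cos(s) ds.
Apply parts again with u = cos(s), dv = exp(-2*s) ds: ∫ exp(-2*s)*cos(s) ds = -exp(-2*s)*cos(s)/2 − (1/2)·I. Substituting back brings back I: I = -exp(-2*s)*sin(s)/2 - exp(-2*s)*cos(s)/4 − (1/4)·I.
Solving for I: (1 + 1/4)·I equals the remaining terms, so I = (4/5)·(-exp(-2*s)*sin(s)/2 - exp(-2*s)*cos(s)/4).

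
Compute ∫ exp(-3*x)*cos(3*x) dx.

exp(-3*x)*sin(3*x)/6 - exp(-3*x)*cos(3*x)/6 + C

Let I denote the integral. Integrate by parts with u = cos(3*x), dv = exp(-3*x) dx, so v = -exp(-3*x)/3: I = -exp(-3*x)*cos(3*x)/3 − ∫ exp(-3*x)*sin(3*x) dx.
Apply parts again with u = sin(3*x), dv = exp(-3*x) dx: ∫ exp(-3*x)*sin(3*x) dx = -exp(-3*x)*sin(3*x)/3 + I. Substituting back brings back I: I = exp(-3*x)*sin(3*x)/3 - exp(-3*x)*cos(3*x)/3 − I.
Solving for I: (1 + 1)·I equals the remaining terms, so I = (1/2)·(exp(-3*x)*sin(3*x)/3 - exp(-3*x)*cos(3*x)/3).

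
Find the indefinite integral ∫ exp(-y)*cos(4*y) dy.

4*exp(-y)*sin(4*y)/17 - exp(-y)*cos(4*y)/17 + C

Let I denote the integral. Integrate by parts with u = cos(4*y), dv = exp(-y) dy, so v = -exp(-y): I = -exp(-y)*cos(4*y) − 4·∫ exp(-y)*sin(4*y) dy.
Apply parts again with u = sin(4*y), dv = exp(-y) dy: ∫ exp(-y)*sin(4*y) dy = -exp(-y)*sin(4*y) + 4·I. Substituting back brings back I: I = 4*exp(-y)*sin(4*y) - exp(-y)*cos(4*y) − 16·I.
Solving for I: (1 + 16)·I equals the remaining terms, so I = (1/17)·(4*exp(-y)*sin(4*y) - exp(-y)*cos(4*y)).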